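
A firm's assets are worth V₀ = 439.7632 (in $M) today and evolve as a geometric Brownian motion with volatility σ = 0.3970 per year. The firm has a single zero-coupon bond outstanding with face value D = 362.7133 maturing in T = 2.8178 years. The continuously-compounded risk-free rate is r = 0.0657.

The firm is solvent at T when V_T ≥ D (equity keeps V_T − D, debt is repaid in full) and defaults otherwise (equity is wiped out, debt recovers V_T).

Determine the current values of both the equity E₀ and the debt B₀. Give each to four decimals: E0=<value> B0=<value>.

d₁ = [ln(V₀/D) + (r + σ²/2)T] / (σ√T)
   = [ln(439.7632/362.7133) + (0.0657 + 0.5·0.3970²)·2.8178] / (0.3970·√2.8178)
   = [0.192624 + 0.407185] / 0.666416 = 0.900051
d₂ = d₁ − σ√T = 0.900051 − 0.666416 = 0.233634
N(d₁) = 0.815953,  N(d₂) = 0.592366,  e^(−rT) = 0.830997
E₀ = V₀·N(d₁) − D·e^(−rT)·N(d₂)
   = 439.7632·0.815953 − 362.7133·0.830997·0.592366 = 180.279241
B₀ = V₀ − E₀ = 439.7632 − 180.279241 = 259.483959

E0=180.2792 B0=259.4840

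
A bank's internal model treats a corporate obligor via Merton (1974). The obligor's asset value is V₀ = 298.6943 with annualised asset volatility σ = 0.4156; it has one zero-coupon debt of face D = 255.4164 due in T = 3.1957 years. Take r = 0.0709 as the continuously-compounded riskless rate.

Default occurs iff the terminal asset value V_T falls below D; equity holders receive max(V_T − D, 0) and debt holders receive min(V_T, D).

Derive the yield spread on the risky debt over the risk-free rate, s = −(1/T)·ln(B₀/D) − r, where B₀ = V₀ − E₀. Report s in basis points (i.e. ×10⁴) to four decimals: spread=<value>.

spread=574.1865

d₁ = [ln(V₀/D) + (r + σ²/2)T] / (σ√T)
   = [ln(298.6943/255.4164) + (0.0709 + 0.5·0.4156²)·3.1957] / (0.4156·√3.1957)
   = [0.156525 + 0.502561] / 0.742948 = 0.887123
d₂ = d₁ − σ√T = 0.887123 − 0.742948 = 0.144175
N(d₁) = 0.812494,  N(d₂) = 0.557319,  e^(−rT) = 0.797259
E₀ = V₀·N(d₁) − D·e^(−rT)·N(d₂)
   = 298.6943·0.812494 − 255.4164·0.797259·0.557319 = 129.198654
B₀ = V₀ − E₀ = 298.6943 − 129.198654 = 169.495646
spread = −(1/T)·ln(B₀/D) − r = −(1/3.1957)·ln(169.495646/255.4164) − 0.0709 = 0.05741865
in basis points: 0.05741865 × 10⁴ = 574.1865 bp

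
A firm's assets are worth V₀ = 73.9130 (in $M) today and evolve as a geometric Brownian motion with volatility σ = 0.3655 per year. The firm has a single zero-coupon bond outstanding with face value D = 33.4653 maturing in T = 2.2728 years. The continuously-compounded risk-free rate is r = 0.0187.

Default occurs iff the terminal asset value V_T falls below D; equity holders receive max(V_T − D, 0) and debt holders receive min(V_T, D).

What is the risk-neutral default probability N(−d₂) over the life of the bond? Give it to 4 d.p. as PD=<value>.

d₁ = [ln(V₀/D) + (r + σ²/2)T] / (σ√T)
   = [ln(73.9130/33.4653) + (0.0187 + 0.5·0.3655²)·2.2728] / (0.3655·√2.2728)
   = [0.792380 + 0.194313] / 0.551021 = 1.790664
d₂ = d₁ − σ√T = 1.790664 − 0.551021 = 1.239643
risk-neutral PD = N(−d₂) = N(-1.239643) = 0.107554

PD=0.1076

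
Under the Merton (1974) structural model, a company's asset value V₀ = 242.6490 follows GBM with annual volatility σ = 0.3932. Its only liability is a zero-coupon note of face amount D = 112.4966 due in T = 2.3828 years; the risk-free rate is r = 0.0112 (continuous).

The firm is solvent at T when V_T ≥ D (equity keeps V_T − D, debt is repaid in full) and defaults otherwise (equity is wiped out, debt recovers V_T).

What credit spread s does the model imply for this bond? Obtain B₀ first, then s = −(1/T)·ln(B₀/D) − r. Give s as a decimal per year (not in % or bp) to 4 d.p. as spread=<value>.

d₁ = [ln(V₀/D) + (r + σ²/2)T] / (σ√T)
   = [ln(242.6490/112.4966) + (0.0112 + 0.5·0.3932²)·2.3828] / (0.3932·√2.3828)
   = [0.768693 + 0.210885] / 0.606956 = 1.613919
d₂ = d₁ − σ√T = 1.613919 − 0.606956 = 1.006963
N(d₁) = 0.946728,  N(d₂) = 0.843024,  e^(−rT) = 0.973666
E₀ = V₀·N(d₁) − D·e^(−rT)·N(d₂)
   = 242.6490·0.946728 − 112.4966·0.973666·0.843024 = 137.382666
B₀ = V₀ − E₀ = 242.6490 − 137.382666 = 105.266334
spread = −(1/T)·ln(B₀/D) − r = −(1/2.3828)·ln(105.266334/112.4966) − 0.0112 = 0.01667869

spread=0.0167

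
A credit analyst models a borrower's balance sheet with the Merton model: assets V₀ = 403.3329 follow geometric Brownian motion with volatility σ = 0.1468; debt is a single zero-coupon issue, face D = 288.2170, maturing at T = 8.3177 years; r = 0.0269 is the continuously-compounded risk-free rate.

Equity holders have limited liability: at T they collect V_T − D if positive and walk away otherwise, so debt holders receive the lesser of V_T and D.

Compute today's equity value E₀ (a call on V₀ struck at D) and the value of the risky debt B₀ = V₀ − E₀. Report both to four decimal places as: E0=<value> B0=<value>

E0=178.4159 B0=224.9170

d₁ = [ln(V₀/D) + (r + σ²/2)T] / (σ√T)
   = [ln(403.3329/288.2170) + (0.0269 + 0.5·0.1468²)·8.3177] / (0.1468·√8.3177)
   = [0.336049 + 0.313370] / 0.423377 = 1.533901
d₂ = d₁ − σ√T = 1.533901 − 0.423377 = 1.110523
N(d₁) = 0.937473,  N(d₂) = 0.866613,  e^(−rT) = 0.799518
E₀ = V₀·N(d₁) − D·e^(−rT)·N(d₂)
   = 403.3329·0.937473 − 288.2170·0.799518·0.866613 = 178.415931
B₀ = V₀ − E₀ = 403.3329 − 178.415931 = 224.916969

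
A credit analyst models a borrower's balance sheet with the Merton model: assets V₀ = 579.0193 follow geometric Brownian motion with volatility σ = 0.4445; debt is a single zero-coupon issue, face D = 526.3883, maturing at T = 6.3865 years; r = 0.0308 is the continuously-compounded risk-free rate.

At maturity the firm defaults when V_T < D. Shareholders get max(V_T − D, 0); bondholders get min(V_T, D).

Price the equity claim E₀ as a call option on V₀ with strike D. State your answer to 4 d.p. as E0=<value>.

d₁ = [ln(V₀/D) + (r + σ²/2)T] / (σ√T)
   = [ln(579.0193/526.3883) + (0.0308 + 0.5·0.4445²)·6.3865] / (0.4445·√6.3865)
   = [0.095297 + 0.827627] / 1.123319 = 0.821604
d₂ = d₁ − σ√T = 0.821604 − 1.123319 = -0.301715
N(d₁) = 0.794349,  N(d₂) = 0.381435,  e^(−rT) = 0.821434
E₀ = V₀·N(d₁) − D·e^(−rT)·N(d₂)
   = 579.0193·0.794349 − 526.3883·0.821434·0.381435 = 295.013673

E0=295.0137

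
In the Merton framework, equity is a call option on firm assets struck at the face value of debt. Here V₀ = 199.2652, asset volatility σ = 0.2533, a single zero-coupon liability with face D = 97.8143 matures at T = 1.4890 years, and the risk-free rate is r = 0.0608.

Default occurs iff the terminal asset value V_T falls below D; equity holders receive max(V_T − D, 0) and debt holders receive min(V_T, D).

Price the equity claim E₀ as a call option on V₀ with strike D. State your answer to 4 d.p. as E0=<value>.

d₁ = [ln(V₀/D) + (r + σ²/2)T] / (σ√T)
   = [ln(199.2652/97.8143) + (0.0608 + 0.5·0.2533²)·1.4890] / (0.2533·√1.4890)
   = [0.711566 + 0.138299] / 0.309088 = 2.749586
d₂ = d₁ − σ√T = 2.749586 − 0.309088 = 2.440498
N(d₁) = 0.997016,  N(d₂) = 0.992666,  e^(−rT) = 0.913446
E₀ = V₀·N(d₁) − D·e^(−rT)·N(d₂)
   = 199.2652·0.997016 − 97.8143·0.913446·0.992666 = 109.977857

E0=109.9779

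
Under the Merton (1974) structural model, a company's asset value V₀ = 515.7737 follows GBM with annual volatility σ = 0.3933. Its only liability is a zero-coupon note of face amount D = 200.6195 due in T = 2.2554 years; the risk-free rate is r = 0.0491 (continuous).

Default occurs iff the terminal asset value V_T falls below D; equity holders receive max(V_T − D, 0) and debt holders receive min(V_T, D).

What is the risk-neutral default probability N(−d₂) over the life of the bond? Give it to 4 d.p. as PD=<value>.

PD=0.0680

d₁ = [ln(V₀/D) + (r + σ²/2)T] / (σ√T)
   = [ln(515.7737/200.6195) + (0.0491 + 0.5·0.3933²)·2.2554] / (0.3933·√2.2554)
   = [0.944258 + 0.285178] / 0.590658 = 2.081471
d₂ = d₁ − σ√T = 2.081471 − 0.590658 = 1.490813
risk-neutral PD = N(−d₂) = N(-1.490813) = 0.068005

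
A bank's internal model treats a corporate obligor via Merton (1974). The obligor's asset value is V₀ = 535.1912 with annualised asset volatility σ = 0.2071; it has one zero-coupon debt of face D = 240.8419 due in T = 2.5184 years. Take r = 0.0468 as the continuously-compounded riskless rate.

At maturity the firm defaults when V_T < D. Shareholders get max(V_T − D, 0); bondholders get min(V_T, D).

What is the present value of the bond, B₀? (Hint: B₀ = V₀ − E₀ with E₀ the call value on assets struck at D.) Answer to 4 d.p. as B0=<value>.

B0=213.9779

d₁ = [ln(V₀/D) + (r + σ²/2)T] / (σ√T)
   = [ln(535.1912/240.8419) + (0.0468 + 0.5·0.2071²)·2.5184] / (0.2071·√2.5184)
   = [0.798483 + 0.171869] / 0.328657 = 2.952480
d₂ = d₁ − σ√T = 2.952480 − 0.328657 = 2.623823
N(d₁) = 0.998424,  N(d₂) = 0.995653,  e^(−rT) = 0.888819
E₀ = V₀·N(d₁) − D·e^(−rT)·N(d₂)
   = 535.1912·0.998424 − 240.8419·0.888819·0.995653 = 321.213314
B₀ = V₀ − E₀ = 535.1912 − 321.213314 = 213.977886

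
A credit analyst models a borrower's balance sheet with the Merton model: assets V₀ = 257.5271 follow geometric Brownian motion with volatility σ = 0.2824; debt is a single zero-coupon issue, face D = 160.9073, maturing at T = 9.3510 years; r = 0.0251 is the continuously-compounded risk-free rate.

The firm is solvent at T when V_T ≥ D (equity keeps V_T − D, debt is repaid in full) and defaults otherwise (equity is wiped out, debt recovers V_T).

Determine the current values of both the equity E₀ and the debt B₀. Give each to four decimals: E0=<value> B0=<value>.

E0=147.5573 B0=109.9698

d₁ = [ln(V₀/D) + (r + σ²/2)T] / (σ√T)
   = [ln(257.5271/160.9073) + (0.0251 + 0.5·0.2824²)·9.3510] / (0.2824·√9.3510)
   = [0.470297 + 0.607580] / 0.863562 = 1.248175
d₂ = d₁ − σ√T = 1.248175 − 0.863562 = 0.384612
N(d₁) = 0.894016,  N(d₂) = 0.649738,  e^(−rT) = 0.790800
E₀ = V₀·N(d₁) − D·e^(−rT)·N(d₂)
   = 257.5271·0.894016 − 160.9073·0.790800·0.649738 = 147.557269
B₀ = V₀ − E₀ = 257.5271 − 147.557269 = 109.969831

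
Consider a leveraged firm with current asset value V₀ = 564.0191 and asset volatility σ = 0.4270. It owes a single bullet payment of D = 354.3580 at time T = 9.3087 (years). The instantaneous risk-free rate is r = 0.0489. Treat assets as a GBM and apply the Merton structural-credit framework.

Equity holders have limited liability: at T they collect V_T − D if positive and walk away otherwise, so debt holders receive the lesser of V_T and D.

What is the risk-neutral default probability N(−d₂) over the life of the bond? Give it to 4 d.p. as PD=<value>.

d₁ = [ln(V₀/D) + (r + σ²/2)T] / (σ√T)
   = [ln(564.0191/354.3580) + (0.0489 + 0.5·0.4270²)·9.3087] / (0.4270·√9.3087)
   = [0.464780 + 1.303818] / 1.302784 = 1.357553
d₂ = d₁ − σ√T = 1.357553 − 1.302784 = 0.054770
risk-neutral PD = N(−d₂) = N(-0.054770) = 0.478161

PD=0.4782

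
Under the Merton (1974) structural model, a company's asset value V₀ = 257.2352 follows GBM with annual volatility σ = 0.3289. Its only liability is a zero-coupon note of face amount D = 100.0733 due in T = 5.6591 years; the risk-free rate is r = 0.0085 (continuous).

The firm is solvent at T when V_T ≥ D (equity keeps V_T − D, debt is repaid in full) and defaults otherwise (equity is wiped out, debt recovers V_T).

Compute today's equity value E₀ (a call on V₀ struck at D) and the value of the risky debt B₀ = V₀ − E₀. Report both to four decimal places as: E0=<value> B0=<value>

d₁ = [ln(V₀/D) + (r + σ²/2)T] / (σ√T)
   = [ln(257.2352/100.0733) + (0.0085 + 0.5·0.3289²)·5.6591] / (0.3289·√5.6591)
   = [0.944088 + 0.354190] / 0.782416 = 1.659319
d₂ = d₁ − σ√T = 1.659319 − 0.782416 = 0.876904
N(d₁) = 0.951474,  N(d₂) = 0.809730,  e^(−rT) = 0.953036
E₀ = V₀·N(d₁) − D·e^(−rT)·N(d₂)
   = 257.2352·0.951474 − 100.0733·0.953036·0.809730 = 167.525856
B₀ = V₀ − E₀ = 257.2352 − 167.525856 = 89.709344

E0=167.5259 B0=89.7093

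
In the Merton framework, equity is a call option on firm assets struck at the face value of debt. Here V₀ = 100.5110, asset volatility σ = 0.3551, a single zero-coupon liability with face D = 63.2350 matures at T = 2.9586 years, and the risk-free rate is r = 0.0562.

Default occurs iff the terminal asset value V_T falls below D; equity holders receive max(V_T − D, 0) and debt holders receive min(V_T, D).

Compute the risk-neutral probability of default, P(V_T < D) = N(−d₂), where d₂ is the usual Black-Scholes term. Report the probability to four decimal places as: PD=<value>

PD=0.2341

d₁ = [ln(V₀/D) + (r + σ²/2)T] / (σ√T)
   = [ln(100.5110/63.2350) + (0.0562 + 0.5·0.3551²)·2.9586] / (0.3551·√2.9586)
   = [0.463409 + 0.352807] / 0.610793 = 1.336323
d₂ = d₁ − σ√T = 1.336323 − 0.610793 = 0.725531
risk-neutral PD = N(−d₂) = N(-0.725531) = 0.234063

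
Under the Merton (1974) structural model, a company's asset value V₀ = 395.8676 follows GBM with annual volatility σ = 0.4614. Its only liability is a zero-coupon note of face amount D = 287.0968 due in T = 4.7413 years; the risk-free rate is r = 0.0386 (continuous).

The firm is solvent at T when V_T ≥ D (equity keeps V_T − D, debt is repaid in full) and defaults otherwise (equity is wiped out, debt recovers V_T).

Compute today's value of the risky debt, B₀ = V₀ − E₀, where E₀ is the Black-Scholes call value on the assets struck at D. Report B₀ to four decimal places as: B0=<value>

B0=181.9004

d₁ = [ln(V₀/D) + (r + σ²/2)T] / (σ√T)
   = [ln(395.8676/287.0968) + (0.0386 + 0.5·0.4614²)·4.7413] / (0.4614·√4.7413)
   = [0.321260 + 0.687702] / 1.004677 = 1.004266
d₂ = d₁ − σ√T = 1.004266 − 1.004677 = -0.000411
N(d₁) = 0.842375,  N(d₂) = 0.499836,  e^(−rT) = 0.832756
E₀ = V₀·N(d₁) − D·e^(−rT)·N(d₂)
   = 395.8676·0.842375 − 287.0968·0.832756·0.499836 = 213.967213
B₀ = V₀ − E₀ = 395.8676 − 213.967213 = 181.900387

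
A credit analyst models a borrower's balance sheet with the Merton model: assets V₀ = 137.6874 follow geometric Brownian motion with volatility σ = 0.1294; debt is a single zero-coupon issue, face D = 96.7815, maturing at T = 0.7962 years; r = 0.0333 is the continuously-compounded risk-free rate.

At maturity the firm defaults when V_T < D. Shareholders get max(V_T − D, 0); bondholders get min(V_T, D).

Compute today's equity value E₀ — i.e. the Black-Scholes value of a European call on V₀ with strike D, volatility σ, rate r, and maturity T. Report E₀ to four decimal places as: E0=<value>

d₁ = [ln(V₀/D) + (r + σ²/2)T] / (σ√T)
   = [ln(137.6874/96.7815) + (0.0333 + 0.5·0.1294²)·0.7962] / (0.1294·√0.7962)
   = [0.352530 + 0.033179] / 0.115464 = 3.340526
d₂ = d₁ − σ√T = 3.340526 − 0.115464 = 3.225063
N(d₁) = 0.999582,  N(d₂) = 0.999370,  e^(−rT) = 0.973835
E₀ = V₀·N(d₁) − D·e^(−rT)·N(d₂)
   = 137.6874·0.999582 − 96.7815·0.973835·0.999370 = 43.439978

E0=43.4400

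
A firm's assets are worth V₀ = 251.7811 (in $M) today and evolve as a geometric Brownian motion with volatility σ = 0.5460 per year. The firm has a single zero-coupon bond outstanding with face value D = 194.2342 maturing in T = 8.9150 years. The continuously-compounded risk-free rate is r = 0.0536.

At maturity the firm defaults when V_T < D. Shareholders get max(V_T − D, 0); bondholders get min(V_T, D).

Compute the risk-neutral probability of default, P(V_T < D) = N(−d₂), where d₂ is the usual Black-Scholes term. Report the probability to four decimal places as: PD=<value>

PD=0.6416

d₁ = [ln(V₀/D) + (r + σ²/2)T] / (σ√T)
   = [ln(251.7811/194.2342) + (0.0536 + 0.5·0.5460²)·8.9150] / (0.5460·√8.9150)
   = [0.259495 + 1.806696] / 1.630247 = 1.267410
d₂ = d₁ − σ√T = 1.267410 − 1.630247 = -0.362836
risk-neutral PD = N(−d₂) = N(0.362836) = 0.641636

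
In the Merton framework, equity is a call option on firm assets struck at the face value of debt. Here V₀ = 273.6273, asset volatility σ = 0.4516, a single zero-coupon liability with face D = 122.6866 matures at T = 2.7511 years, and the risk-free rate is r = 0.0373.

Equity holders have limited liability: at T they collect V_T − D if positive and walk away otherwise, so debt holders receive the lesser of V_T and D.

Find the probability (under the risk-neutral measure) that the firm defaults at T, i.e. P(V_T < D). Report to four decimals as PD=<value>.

PD=0.2023

d₁ = [ln(V₀/D) + (r + σ²/2)T] / (σ√T)
   = [ln(273.6273/122.6866) + (0.0373 + 0.5·0.4516²)·2.7511] / (0.4516·√2.7511)
   = [0.802134 + 0.383149] / 0.749044 = 1.582395
d₂ = d₁ − σ√T = 1.582395 − 0.749044 = 0.833352
risk-neutral PD = N(−d₂) = N(-0.833352) = 0.202323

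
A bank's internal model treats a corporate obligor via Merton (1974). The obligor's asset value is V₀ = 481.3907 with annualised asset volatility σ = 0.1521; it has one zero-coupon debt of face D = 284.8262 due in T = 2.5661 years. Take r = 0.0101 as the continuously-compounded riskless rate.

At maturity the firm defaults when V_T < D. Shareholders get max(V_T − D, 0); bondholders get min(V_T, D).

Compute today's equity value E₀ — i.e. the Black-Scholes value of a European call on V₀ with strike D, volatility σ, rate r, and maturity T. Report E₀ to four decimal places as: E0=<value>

d₁ = [ln(V₀/D) + (r + σ²/2)T] / (σ√T)
   = [ln(481.3907/284.8262) + (0.0101 + 0.5·0.1521²)·2.5661] / (0.1521·√2.5661)
   = [0.524800 + 0.055600] / 0.243650 = 2.382109
d₂ = d₁ − σ√T = 2.382109 − 0.243650 = 2.138459
N(d₁) = 0.991393,  N(d₂) = 0.983760,  e^(−rT) = 0.974415
E₀ = V₀·N(d₁) − D·e^(−rT)·N(d₂)
   = 481.3907·0.991393 − 284.8262·0.974415·0.983760 = 204.215554

E0=204.2156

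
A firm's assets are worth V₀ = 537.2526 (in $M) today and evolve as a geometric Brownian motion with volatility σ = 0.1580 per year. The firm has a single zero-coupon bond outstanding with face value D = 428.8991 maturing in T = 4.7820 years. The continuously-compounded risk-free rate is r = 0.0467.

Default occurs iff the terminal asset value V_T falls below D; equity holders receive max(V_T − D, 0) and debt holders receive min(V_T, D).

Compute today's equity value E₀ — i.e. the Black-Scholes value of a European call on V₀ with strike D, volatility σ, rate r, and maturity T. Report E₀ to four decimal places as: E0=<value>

E0=200.9023

d₁ = [ln(V₀/D) + (r + σ²/2)T] / (σ√T)
   = [ln(537.2526/428.8991) + (0.0467 + 0.5·0.1580²)·4.7820] / (0.1580·√4.7820)
   = [0.225247 + 0.283008] / 0.345511 = 1.471024
d₂ = d₁ − σ√T = 1.471024 − 0.345511 = 1.125513
N(d₁) = 0.929358,  N(d₂) = 0.869814,  e^(−rT) = 0.799859
E₀ = V₀·N(d₁) − D·e^(−rT)·N(d₂)
   = 537.2526·0.929358 − 428.8991·0.799859·0.869814 = 200.902308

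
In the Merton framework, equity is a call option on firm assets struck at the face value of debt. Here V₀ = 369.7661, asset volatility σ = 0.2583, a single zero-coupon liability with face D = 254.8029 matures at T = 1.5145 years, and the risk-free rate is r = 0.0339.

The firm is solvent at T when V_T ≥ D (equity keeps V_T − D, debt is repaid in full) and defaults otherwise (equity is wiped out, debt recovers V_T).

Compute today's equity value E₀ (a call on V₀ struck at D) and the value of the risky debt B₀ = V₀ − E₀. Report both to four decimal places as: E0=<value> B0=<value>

E0=131.7145 B0=238.0516

d₁ = [ln(V₀/D) + (r + σ²/2)T] / (σ√T)
   = [ln(369.7661/254.8029) + (0.0339 + 0.5·0.2583²)·1.5145] / (0.2583·√1.5145)
   = [0.372380 + 0.101864] / 0.317877 = 1.491913
d₂ = d₁ − σ√T = 1.491913 − 0.317877 = 1.174036
N(d₁) = 0.932139,  N(d₂) = 0.879810,  e^(−rT) = 0.949954
E₀ = V₀·N(d₁) − D·e^(−rT)·N(d₂)
   = 369.7661·0.932139 − 254.8029·0.949954·0.879810 = 131.714527
B₀ = V₀ − E₀ = 369.7661 − 131.714527 = 238.051573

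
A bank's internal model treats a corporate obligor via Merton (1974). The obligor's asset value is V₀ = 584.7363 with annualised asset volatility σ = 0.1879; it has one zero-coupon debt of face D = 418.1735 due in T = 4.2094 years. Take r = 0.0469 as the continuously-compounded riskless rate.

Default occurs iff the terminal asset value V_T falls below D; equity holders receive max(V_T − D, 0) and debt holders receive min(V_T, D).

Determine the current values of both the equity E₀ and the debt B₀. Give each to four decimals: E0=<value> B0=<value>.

d₁ = [ln(V₀/D) + (r + σ²/2)T] / (σ√T)
   = [ln(584.7363/418.1735) + (0.0469 + 0.5·0.1879²)·4.2094] / (0.1879·√4.2094)
   = [0.335265 + 0.271730] / 0.385511 = 1.574520
d₂ = d₁ − σ√T = 1.574520 − 0.385511 = 1.189009
N(d₁) = 0.942316,  N(d₂) = 0.882782,  e^(−rT) = 0.820845
E₀ = V₀·N(d₁) − D·e^(−rT)·N(d₂)
   = 584.7363·0.942316 − 418.1735·0.820845·0.882782 = 247.986684
B₀ = V₀ − E₀ = 584.7363 − 247.986684 = 336.749616

E0=247.9867 B0=336.7496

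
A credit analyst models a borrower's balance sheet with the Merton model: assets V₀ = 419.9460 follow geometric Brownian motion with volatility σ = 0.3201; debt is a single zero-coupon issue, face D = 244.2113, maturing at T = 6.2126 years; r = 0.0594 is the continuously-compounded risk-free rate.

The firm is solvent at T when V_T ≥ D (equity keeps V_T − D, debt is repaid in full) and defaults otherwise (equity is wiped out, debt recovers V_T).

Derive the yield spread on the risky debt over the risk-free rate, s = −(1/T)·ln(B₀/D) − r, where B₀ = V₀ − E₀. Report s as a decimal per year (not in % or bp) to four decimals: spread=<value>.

spread=0.0126

d₁ = [ln(V₀/D) + (r + σ²/2)T] / (σ√T)
   = [ln(419.9460/244.2113) + (0.0594 + 0.5·0.3201²)·6.2126] / (0.3201·√6.2126)
   = [0.542092 + 0.687312] / 0.797852 = 1.540893
d₂ = d₁ − σ√T = 1.540893 − 0.797852 = 0.743041
N(d₁) = 0.938329,  N(d₂) = 0.771272,  e^(−rT) = 0.691406
E₀ = V₀·N(d₁) − D·e^(−rT)·N(d₂)
   = 419.9460·0.938329 − 244.2113·0.691406·0.771272 = 263.818831
B₀ = V₀ − E₀ = 419.9460 − 263.818831 = 156.127169
spread = −(1/T)·ln(B₀/D) − r = −(1/6.2126)·ln(156.127169/244.2113) − 0.0594 = 0.01260898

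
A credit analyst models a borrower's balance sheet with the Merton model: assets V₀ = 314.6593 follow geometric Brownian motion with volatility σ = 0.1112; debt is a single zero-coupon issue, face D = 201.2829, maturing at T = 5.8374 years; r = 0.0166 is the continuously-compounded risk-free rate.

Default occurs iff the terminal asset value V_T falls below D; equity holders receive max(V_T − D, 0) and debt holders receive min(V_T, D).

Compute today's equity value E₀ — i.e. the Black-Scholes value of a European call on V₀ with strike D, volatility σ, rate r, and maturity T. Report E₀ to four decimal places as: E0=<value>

E0=132.4753

d₁ = [ln(V₀/D) + (r + σ²/2)T] / (σ√T)
   = [ln(314.6593/201.2829) + (0.0166 + 0.5·0.1112²)·5.8374] / (0.1112·√5.8374)
   = [0.446779 + 0.132992] / 0.268667 = 2.157953
d₂ = d₁ − σ√T = 2.157953 − 0.268667 = 1.889286
N(d₁) = 0.984534,  N(d₂) = 0.970573,  e^(−rT) = 0.907646
E₀ = V₀·N(d₁) − D·e^(−rT)·N(d₂)
   = 314.6593·0.984534 − 201.2829·0.907646·0.970573 = 132.475323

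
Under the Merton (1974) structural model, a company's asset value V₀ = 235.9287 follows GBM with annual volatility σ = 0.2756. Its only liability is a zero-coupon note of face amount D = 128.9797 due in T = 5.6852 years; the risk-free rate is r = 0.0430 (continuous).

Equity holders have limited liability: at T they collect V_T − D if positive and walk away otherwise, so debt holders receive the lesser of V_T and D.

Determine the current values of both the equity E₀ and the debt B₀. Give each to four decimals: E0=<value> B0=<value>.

E0=139.4576 B0=96.4711

d₁ = [ln(V₀/D) + (r + σ²/2)T] / (σ√T)
   = [ln(235.9287/128.9797) + (0.0430 + 0.5·0.2756²)·5.6852] / (0.2756·√5.6852)
   = [0.603875 + 0.460374] / 0.657131 = 1.619538
d₂ = d₁ − σ√T = 1.619538 − 0.657131 = 0.962407
N(d₁) = 0.947334,  N(d₂) = 0.832077,  e^(−rT) = 0.783124
E₀ = V₀·N(d₁) − D·e^(−rT)·N(d₂)
   = 235.9287·0.947334 − 128.9797·0.783124·0.832077 = 139.457559
B₀ = V₀ − E₀ = 235.9287 − 139.457559 = 96.471141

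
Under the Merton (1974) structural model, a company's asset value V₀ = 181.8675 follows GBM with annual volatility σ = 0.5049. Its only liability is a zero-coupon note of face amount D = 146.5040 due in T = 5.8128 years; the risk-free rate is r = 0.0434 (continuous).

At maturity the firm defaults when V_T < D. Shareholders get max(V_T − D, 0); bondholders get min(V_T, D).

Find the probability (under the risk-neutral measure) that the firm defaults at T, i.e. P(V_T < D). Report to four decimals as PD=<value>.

d₁ = [ln(V₀/D) + (r + σ²/2)T] / (σ√T)
   = [ln(181.8675/146.5040) + (0.0434 + 0.5·0.5049²)·5.8128] / (0.5049·√5.8128)
   = [0.216226 + 0.993187] / 1.217301 = 0.993519
d₂ = d₁ − σ√T = 0.993519 − 1.217301 = -0.223782
risk-neutral PD = N(−d₂) = N(0.223782) = 0.588536

PD=0.5885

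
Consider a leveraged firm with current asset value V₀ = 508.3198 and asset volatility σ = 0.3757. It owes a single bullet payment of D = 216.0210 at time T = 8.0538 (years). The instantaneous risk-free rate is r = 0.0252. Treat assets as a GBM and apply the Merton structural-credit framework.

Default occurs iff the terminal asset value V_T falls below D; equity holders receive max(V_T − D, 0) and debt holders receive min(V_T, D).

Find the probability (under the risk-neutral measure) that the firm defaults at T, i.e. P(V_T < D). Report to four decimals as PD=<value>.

d₁ = [ln(V₀/D) + (r + σ²/2)T] / (σ√T)
   = [ln(508.3198/216.0210) + (0.0252 + 0.5·0.3757²)·8.0538] / (0.3757·√8.0538)
   = [0.855735 + 0.771355] / 1.066207 = 1.526054
d₂ = d₁ − σ√T = 1.526054 − 1.066207 = 0.459847
risk-neutral PD = N(−d₂) = N(-0.459847) = 0.322813

PD=0.3228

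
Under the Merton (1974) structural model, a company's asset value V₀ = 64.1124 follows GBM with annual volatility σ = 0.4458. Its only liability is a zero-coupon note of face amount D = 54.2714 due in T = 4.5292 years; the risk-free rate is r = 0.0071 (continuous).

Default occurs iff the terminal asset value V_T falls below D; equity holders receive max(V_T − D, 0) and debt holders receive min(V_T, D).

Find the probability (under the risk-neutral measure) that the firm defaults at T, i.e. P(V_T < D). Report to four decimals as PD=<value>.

d₁ = [ln(V₀/D) + (r + σ²/2)T] / (σ√T)
   = [ln(64.1124/54.2714) + (0.0071 + 0.5·0.4458²)·4.5292] / (0.4458·√4.5292)
   = [0.166640 + 0.482219] / 0.948748 = 0.683911
d₂ = d₁ − σ√T = 0.683911 − 0.948748 = -0.264837
risk-neutral PD = N(−d₂) = N(0.264837) = 0.604432

PD=0.6044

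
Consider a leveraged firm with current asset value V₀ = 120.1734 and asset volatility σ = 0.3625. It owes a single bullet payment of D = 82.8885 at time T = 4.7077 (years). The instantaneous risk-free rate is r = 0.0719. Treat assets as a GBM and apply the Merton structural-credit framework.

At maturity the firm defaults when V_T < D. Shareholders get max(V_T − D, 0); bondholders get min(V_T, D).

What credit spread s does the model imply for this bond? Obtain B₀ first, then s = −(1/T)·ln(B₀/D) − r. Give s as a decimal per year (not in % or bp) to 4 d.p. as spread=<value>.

spread=0.0240

d₁ = [ln(V₀/D) + (r + σ²/2)T] / (σ√T)
   = [ln(120.1734/82.8885) + (0.0719 + 0.5·0.3625²)·4.7077] / (0.3625·√4.7077)
   = [0.371439 + 0.647794] / 0.786525 = 1.295870
d₂ = d₁ − σ√T = 1.295870 − 0.786525 = 0.509345
N(d₁) = 0.902490,  N(d₂) = 0.694745,  e^(−rT) = 0.712850
E₀ = V₀·N(d₁) − D·e^(−rT)·N(d₂)
   = 120.1734·0.902490 − 82.8885·0.712850·0.694745 = 67.404812
B₀ = V₀ − E₀ = 120.1734 − 67.404812 = 52.768588
spread = −(1/T)·ln(B₀/D) − r = −(1/4.7077)·ln(52.768588/82.8885) − 0.0719 = 0.02402375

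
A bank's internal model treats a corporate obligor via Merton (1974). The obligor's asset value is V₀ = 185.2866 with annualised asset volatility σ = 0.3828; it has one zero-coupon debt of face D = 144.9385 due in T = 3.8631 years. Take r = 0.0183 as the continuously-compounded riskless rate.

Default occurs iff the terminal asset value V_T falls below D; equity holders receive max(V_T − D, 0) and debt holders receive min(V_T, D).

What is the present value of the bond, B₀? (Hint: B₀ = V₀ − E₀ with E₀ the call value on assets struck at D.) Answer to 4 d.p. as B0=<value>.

d₁ = [ln(V₀/D) + (r + σ²/2)T] / (σ√T)
   = [ln(185.2866/144.9385) + (0.0183 + 0.5·0.3828²)·3.8631] / (0.3828·√3.8631)
   = [0.245594 + 0.353736] / 0.752385 = 0.796574
d₂ = d₁ − σ√T = 0.796574 − 0.752385 = 0.044190
N(d₁) = 0.787151,  N(d₂) = 0.517623,  e^(−rT) = 0.931746
E₀ = V₀·N(d₁) − D·e^(−rT)·N(d₂)
   = 185.2866·0.787151 − 144.9385·0.931746·0.517623 = 75.945582
B₀ = V₀ − E₀ = 185.2866 − 75.945582 = 109.341018

B0=109.3410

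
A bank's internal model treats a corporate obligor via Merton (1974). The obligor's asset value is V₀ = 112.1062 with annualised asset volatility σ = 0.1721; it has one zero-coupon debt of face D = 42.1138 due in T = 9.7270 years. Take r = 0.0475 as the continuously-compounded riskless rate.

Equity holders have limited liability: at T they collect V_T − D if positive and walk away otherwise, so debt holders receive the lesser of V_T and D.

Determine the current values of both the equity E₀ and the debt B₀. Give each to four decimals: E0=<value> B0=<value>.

d₁ = [ln(V₀/D) + (r + σ²/2)T] / (σ√T)
   = [ln(112.1062/42.1138) + (0.0475 + 0.5·0.1721²)·9.7270] / (0.1721·√9.7270)
   = [0.979071 + 0.606082] / 0.536748 = 2.953254
d₂ = d₁ − σ√T = 2.953254 − 0.536748 = 2.416506
N(d₁) = 0.998428,  N(d₂) = 0.992165,  e^(−rT) = 0.630002
E₀ = V₀·N(d₁) − D·e^(−rT)·N(d₂)
   = 112.1062·0.998428 − 42.1138·0.630002·0.992165 = 85.606052
B₀ = V₀ − E₀ = 112.1062 − 85.606052 = 26.500148

E0=85.6061 B0=26.5001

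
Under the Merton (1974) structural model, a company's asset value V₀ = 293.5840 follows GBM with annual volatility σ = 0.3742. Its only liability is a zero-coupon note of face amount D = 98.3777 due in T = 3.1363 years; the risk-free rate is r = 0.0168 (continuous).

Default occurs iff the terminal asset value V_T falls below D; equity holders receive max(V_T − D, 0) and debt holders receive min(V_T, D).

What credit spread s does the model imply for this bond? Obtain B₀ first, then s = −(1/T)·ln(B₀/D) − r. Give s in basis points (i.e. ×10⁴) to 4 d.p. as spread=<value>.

spread=61.7897

d₁ = [ln(V₀/D) + (r + σ²/2)T] / (σ√T)
   = [ln(293.5840/98.3777) + (0.0168 + 0.5·0.3742²)·3.1363] / (0.3742·√3.1363)
   = [1.093350 + 0.272271] / 0.662693 = 2.060713
d₂ = d₁ − σ√T = 2.060713 − 0.662693 = 1.398020
N(d₁) = 0.980335,  N(d₂) = 0.918946,  e^(−rT) = 0.948674
E₀ = V₀·N(d₁) − D·e^(−rT)·N(d₂)
   = 293.5840·0.980335 − 98.3777·0.948674·0.918946 = 202.046821
B₀ = V₀ − E₀ = 293.5840 − 202.046821 = 91.537179
spread = −(1/T)·ln(B₀/D) − r = −(1/3.1363)·ln(91.537179/98.3777) − 0.0168 = 0.00617897
in basis points: 0.00617897 × 10⁴ = 61.7897 bp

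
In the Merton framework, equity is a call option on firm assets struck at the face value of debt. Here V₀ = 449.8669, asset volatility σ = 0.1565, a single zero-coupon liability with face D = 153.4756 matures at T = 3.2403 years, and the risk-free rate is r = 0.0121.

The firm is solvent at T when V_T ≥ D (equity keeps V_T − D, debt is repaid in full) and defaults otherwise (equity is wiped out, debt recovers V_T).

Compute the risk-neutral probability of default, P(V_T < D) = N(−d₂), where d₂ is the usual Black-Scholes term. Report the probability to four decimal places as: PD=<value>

PD=0.0001

d₁ = [ln(V₀/D) + (r + σ²/2)T] / (σ√T)
   = [ln(449.8669/153.4756) + (0.0121 + 0.5·0.1565²)·3.2403] / (0.1565·√3.2403)
   = [1.075410 + 0.078889] / 0.281713 = 4.097428
d₂ = d₁ − σ√T = 4.097428 − 0.281713 = 3.815715
risk-neutral PD = N(−d₂) = N(-3.815715) = 0.000068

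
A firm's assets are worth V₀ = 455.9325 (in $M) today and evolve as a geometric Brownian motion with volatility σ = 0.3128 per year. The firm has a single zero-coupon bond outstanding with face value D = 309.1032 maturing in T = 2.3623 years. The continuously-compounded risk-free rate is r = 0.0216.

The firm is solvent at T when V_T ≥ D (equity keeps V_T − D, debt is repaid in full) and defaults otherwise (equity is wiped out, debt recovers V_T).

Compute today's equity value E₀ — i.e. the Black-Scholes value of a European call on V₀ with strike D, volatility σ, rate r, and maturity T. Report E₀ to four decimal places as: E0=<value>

E0=179.1052

d₁ = [ln(V₀/D) + (r + σ²/2)T] / (σ√T)
   = [ln(455.9325/309.1032) + (0.0216 + 0.5·0.3128²)·2.3623] / (0.3128·√2.3623)
   = [0.388670 + 0.166594] / 0.480767 = 1.154954
d₂ = d₁ − σ√T = 1.154954 − 0.480767 = 0.674188
N(d₁) = 0.875945,  N(d₂) = 0.749904,  e^(−rT) = 0.950254
E₀ = V₀·N(d₁) − D·e^(−rT)·N(d₂)
   = 455.9325·0.875945 − 309.1032·0.950254·0.749904 = 179.105207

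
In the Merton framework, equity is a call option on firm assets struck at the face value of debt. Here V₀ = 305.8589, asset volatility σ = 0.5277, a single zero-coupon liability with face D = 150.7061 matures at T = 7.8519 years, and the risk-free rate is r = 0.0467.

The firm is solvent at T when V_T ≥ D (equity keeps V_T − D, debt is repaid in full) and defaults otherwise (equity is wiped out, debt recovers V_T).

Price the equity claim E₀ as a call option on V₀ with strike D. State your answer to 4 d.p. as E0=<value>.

d₁ = [ln(V₀/D) + (r + σ²/2)T] / (σ√T)
   = [ln(305.8589/150.7061) + (0.0467 + 0.5·0.5277²)·7.8519] / (0.5277·√7.8519)
   = [0.707792 + 1.459932] / 1.478681 = 1.465985
d₂ = d₁ − σ√T = 1.465985 − 1.478681 = -0.012696
N(d₁) = 0.928674,  N(d₂) = 0.494935,  e^(−rT) = 0.693029
E₀ = V₀·N(d₁) − D·e^(−rT)·N(d₂)
   = 305.8589·0.928674 − 150.7061·0.693029·0.494935 = 232.350305

E0=232.3503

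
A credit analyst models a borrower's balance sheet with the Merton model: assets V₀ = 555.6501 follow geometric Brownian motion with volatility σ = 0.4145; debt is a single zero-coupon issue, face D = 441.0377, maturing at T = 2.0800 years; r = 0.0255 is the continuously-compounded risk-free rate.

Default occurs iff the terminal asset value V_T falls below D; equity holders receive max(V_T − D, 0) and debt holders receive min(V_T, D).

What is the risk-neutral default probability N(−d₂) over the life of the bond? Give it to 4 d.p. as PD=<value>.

PD=0.4300

d₁ = [ln(V₀/D) + (r + σ²/2)T] / (σ√T)
   = [ln(555.6501/441.0377) + (0.0255 + 0.5·0.4145²)·2.0800] / (0.4145·√2.0800)
   = [0.231008 + 0.231723] / 0.597800 = 0.774056
d₂ = d₁ − σ√T = 0.774056 − 0.597800 = 0.176256
risk-neutral PD = N(−d₂) = N(-0.176256) = 0.430047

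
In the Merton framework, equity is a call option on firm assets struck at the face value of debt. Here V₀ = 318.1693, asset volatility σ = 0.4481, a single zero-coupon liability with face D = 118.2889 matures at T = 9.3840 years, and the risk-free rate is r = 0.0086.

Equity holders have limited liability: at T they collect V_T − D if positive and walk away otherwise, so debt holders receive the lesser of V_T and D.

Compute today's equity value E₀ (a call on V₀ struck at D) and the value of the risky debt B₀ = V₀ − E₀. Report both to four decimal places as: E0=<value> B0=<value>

E0=236.8607 B0=81.3086

d₁ = [ln(V₀/D) + (r + σ²/2)T] / (σ√T)
   = [ln(318.1693/118.2889) + (0.0086 + 0.5·0.4481²)·9.3840] / (0.4481·√9.3840)
   = [0.989454 + 1.022826] / 1.372679 = 1.465951
d₂ = d₁ − σ√T = 1.465951 − 1.372679 = 0.093272
N(d₁) = 0.928669,  N(d₂) = 0.537156,  e^(−rT) = 0.922468
E₀ = V₀·N(d₁) − D·e^(−rT)·N(d₂)
   = 318.1693·0.928669 − 118.2889·0.922468·0.537156 = 236.860737
B₀ = V₀ − E₀ = 318.1693 − 236.860737 = 81.308563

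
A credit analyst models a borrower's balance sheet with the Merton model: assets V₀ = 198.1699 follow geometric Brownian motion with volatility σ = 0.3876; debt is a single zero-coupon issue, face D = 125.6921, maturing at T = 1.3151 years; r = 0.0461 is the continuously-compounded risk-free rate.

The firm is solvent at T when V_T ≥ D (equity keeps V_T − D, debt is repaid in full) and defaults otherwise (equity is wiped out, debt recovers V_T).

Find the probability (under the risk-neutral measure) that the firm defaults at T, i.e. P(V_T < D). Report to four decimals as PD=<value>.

d₁ = [ln(V₀/D) + (r + σ²/2)T] / (σ√T)
   = [ln(198.1699/125.6921) + (0.0461 + 0.5·0.3876²)·1.3151] / (0.3876·√1.3151)
   = [0.455289 + 0.159412] / 0.444491 = 1.382934
d₂ = d₁ − σ√T = 1.382934 − 0.444491 = 0.938442
risk-neutral PD = N(−d₂) = N(-0.938442) = 0.174009

PD=0.1740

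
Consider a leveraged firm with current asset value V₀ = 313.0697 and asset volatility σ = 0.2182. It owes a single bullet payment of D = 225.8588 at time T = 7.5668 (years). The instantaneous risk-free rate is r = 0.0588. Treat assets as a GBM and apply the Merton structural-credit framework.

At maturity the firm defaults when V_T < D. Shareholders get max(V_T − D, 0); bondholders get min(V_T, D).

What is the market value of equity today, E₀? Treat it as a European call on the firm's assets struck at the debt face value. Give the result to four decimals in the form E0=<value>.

d₁ = [ln(V₀/D) + (r + σ²/2)T] / (σ√T)
   = [ln(313.0697/225.8588) + (0.0588 + 0.5·0.2182²)·7.5668] / (0.2182·√7.5668)
   = [0.326516 + 0.625060] / 0.600221 = 1.585377
d₂ = d₁ − σ√T = 1.585377 − 0.600221 = 0.985157
N(d₁) = 0.943560,  N(d₂) = 0.837726,  e^(−rT) = 0.640871
E₀ = V₀·N(d₁) − D·e^(−rT)·N(d₂)
   = 313.0697·0.943560 − 225.8588·0.640871·0.837726 = 174.142187

E0=174.1422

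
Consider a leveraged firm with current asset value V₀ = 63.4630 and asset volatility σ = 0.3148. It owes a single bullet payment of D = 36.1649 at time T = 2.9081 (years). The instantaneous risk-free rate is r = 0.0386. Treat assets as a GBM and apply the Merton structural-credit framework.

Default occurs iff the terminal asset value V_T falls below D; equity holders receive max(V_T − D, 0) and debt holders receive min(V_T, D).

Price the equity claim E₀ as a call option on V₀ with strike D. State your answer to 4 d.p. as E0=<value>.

E0=32.3216

d₁ = [ln(V₀/D) + (r + σ²/2)T] / (σ√T)
   = [ln(63.4630/36.1649) + (0.0386 + 0.5·0.3148²)·2.9081] / (0.3148·√2.9081)
   = [0.562368 + 0.256348] / 0.536833 = 1.525084
d₂ = d₁ − σ√T = 1.525084 − 0.536833 = 0.988251
N(d₁) = 0.936381,  N(d₂) = 0.838485,  e^(−rT) = 0.893818
E₀ = V₀·N(d₁) − D·e^(−rT)·N(d₂)
   = 63.4630·0.936381 − 36.1649·0.893818·0.838485 = 32.321636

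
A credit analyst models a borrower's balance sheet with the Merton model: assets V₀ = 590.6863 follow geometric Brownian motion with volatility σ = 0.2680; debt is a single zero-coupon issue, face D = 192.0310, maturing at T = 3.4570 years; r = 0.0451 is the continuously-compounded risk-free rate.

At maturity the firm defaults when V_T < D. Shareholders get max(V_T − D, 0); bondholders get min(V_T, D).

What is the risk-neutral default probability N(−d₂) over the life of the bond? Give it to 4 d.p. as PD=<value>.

d₁ = [ln(V₀/D) + (r + σ²/2)T] / (σ√T)
   = [ln(590.6863/192.0310) + (0.0451 + 0.5·0.2680²)·3.4570] / (0.2680·√3.4570)
   = [1.123628 + 0.280058] / 0.498293 = 2.816993
d₂ = d₁ − σ√T = 2.816993 − 0.498293 = 2.318700
risk-neutral PD = N(−d₂) = N(-2.318700) = 0.010206

PD=0.0102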